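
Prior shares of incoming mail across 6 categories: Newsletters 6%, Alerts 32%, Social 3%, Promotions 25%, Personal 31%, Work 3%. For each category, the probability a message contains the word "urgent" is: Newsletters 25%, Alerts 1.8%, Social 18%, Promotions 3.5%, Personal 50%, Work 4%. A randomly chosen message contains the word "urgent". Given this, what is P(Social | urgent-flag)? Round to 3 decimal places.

Compute prior × likelihood for every hypothesis:
  Newsletters: 0.06 × 0.25 = 0.015
  Alerts: 0.32 × 0.018 = 0.00576
  Social: 0.03 × 0.18 = 0.0054
  Promotions: 0.25 × 0.035 = 0.00875
  Personal: 0.31 × 0.5 = 0.155
  Work: 0.03 × 0.04 = 0.0012
Sum = 0.19111.
P(Social | evidence) = 0.0054 / 0.19111 ≈ 0.028.

0.028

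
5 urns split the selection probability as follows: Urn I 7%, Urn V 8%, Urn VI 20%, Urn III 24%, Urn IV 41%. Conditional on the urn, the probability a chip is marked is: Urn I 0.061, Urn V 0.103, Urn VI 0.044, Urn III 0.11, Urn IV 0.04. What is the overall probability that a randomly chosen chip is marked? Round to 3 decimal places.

0.064

Compute prior × likelihood for every hypothesis:
  Urn I: 0.07 × 0.061 = 0.00427
  Urn V: 0.08 × 0.103 = 0.00824
  Urn VI: 0.2 × 0.044 = 0.0088
  Urn III: 0.24 × 0.11 = 0.0264
  Urn IV: 0.41 × 0.04 = 0.0164
P(marked) = 0.00427 + 0.00824 + 0.0088 + 0.0264 + 0.0164 = 0.06411 → 0.064.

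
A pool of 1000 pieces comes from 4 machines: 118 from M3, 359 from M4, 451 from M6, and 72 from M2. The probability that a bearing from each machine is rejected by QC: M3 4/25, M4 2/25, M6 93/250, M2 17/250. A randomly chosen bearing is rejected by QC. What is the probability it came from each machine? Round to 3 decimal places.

M3 0.086, M4 0.130, M6 0.762, M2 0.022

By Bayes' rule, posterior ∝ prior × likelihood:
  M3: 0.118 × 0.16 = 0.01888
  M4: 0.359 × 0.08 = 0.02872
  M6: 0.451 × 0.372 = 0.167772
  M2: 0.072 × 0.068 = 0.004896
Total = 0.220268.
P(M3 | rejected) = 0.01888/0.220268 ≈ 0.086
P(M4 | rejected) = 0.02872/0.220268 ≈ 0.130
P(M6 | rejected) = 0.167772/0.220268 ≈ 0.762
P(M2 | rejected) = 0.004896/0.220268 ≈ 0.022
(Check: 0.086+0.130+0.762+0.022 = 1.000.)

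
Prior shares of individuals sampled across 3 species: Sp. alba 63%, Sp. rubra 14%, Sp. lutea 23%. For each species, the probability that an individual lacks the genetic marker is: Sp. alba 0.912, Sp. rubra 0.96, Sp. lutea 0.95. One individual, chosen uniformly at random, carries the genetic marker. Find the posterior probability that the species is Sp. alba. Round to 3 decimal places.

0.764

Taking complements, P(marker | each) = Sp. alba 0.088, Sp. rubra 0.04, Sp. lutea 0.05.
Unnormalized posteriors (prior × likelihood):
  Sp. alba: 0.63 × 0.088 = 0.05544
  Sp. rubra: 0.14 × 0.04 = 0.0056
  Sp. lutea: 0.23 × 0.05 = 0.0115
Normalizing constant = 0.07254.
P(Sp. alba | evidence) = 0.05544 / 0.07254 ≈ 0.764.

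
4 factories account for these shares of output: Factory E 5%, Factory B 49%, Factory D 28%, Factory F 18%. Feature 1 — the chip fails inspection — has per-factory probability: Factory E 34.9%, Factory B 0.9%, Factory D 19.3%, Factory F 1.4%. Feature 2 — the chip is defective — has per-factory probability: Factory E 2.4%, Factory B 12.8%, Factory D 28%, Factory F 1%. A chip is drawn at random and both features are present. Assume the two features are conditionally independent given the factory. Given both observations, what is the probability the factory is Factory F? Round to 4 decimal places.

0.0016

Compute prior × likelihood for every hypothesis:
  Factory E: 0.05 × 0.349 × 0.024 = 0.0004188
  Factory B: 0.49 × 0.009 × 0.128 = 0.00056448
  Factory D: 0.28 × 0.193 × 0.28 = 0.0151312
  Factory F: 0.18 × 0.014 × 0.01 = 0.0000252
Total = 0.01613968.
P(Factory F | evidence) = 0.0000252 / 0.01613968 ≈ 0.0016.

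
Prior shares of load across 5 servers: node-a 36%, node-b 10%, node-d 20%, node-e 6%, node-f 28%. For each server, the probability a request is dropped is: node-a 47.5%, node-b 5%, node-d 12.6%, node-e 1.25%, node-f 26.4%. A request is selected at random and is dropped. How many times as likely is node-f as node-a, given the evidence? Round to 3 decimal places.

0.432

Prior × likelihood for each hypothesis:
  node-a: 0.36 × 0.475 = 0.171
  node-b: 0.1 × 0.05 = 0.005
  node-d: 0.2 × 0.126 = 0.0252
  node-e: 0.06 × 0.0125 = 0.00075
  node-f: 0.28 × 0.264 = 0.07392
Normalizing constant = 0.27587.
The ratio is 0.07392 / 0.171 (the normalizer cancels) = 0.432.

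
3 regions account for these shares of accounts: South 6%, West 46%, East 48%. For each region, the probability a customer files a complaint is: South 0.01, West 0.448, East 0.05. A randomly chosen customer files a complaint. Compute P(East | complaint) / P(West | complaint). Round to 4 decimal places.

Unnormalized posteriors (prior × likelihood):
  South: 0.06 × 0.01 = 0.0006
  West: 0.46 × 0.448 = 0.20608
  East: 0.48 × 0.05 = 0.024
Normalizing constant = 0.23068.
The ratio is 0.024 / 0.20608 (the normalizer cancels) = 0.1165.

0.1165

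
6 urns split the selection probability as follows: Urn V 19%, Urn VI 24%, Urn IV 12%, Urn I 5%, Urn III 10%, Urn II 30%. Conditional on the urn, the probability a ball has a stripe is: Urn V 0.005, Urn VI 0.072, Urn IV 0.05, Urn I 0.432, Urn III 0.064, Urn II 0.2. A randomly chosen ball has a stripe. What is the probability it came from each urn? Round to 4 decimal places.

Prior × likelihood for each hypothesis:
  Urn V: 0.19 × 0.005 = 0.00095
  Urn VI: 0.24 × 0.072 = 0.01728
  Urn IV: 0.12 × 0.05 = 0.006
  Urn I: 0.05 × 0.432 = 0.0216
  Urn III: 0.1 × 0.064 = 0.0064
  Urn II: 0.3 × 0.2 = 0.06
Sum = 0.11223.
P(Urn V | striped) = 0.00095/0.11223 ≈ 0.0085
P(Urn VI | striped) = 0.01728/0.11223 ≈ 0.1540
P(Urn IV | striped) = 0.006/0.11223 ≈ 0.0535
P(Urn I | striped) = 0.0216/0.11223 ≈ 0.1925
P(Urn III | striped) = 0.0064/0.11223 ≈ 0.0570
P(Urn II | striped) = 0.06/0.11223 ≈ 0.5346
(Check: 0.0085+0.1540+0.0535+0.1925+0.0570+0.5346 = 1.0001.)

Urn V 0.0085, Urn VI 0.1540, Urn IV 0.0535, Urn I 0.1925, Urn III 0.0570, Urn II 0.5346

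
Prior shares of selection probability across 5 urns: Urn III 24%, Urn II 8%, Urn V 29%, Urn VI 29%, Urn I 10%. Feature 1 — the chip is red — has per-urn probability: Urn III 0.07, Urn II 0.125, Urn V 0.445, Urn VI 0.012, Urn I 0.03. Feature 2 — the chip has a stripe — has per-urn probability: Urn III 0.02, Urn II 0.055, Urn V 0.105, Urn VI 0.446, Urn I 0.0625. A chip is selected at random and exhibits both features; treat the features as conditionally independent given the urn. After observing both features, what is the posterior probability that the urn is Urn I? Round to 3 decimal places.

0.012

By Bayes' rule, posterior ∝ prior × likelihood:
  Urn III: 0.24 × 0.07 × 0.02 = 0.000336
  Urn II: 0.08 × 0.125 × 0.055 = 0.00055
  Urn V: 0.29 × 0.445 × 0.105 = 0.01355025
  Urn VI: 0.29 × 0.012 × 0.446 = 0.00155208
  Urn I: 0.1 × 0.03 × 0.0625 = 0.0001875
Normalizing constant = 0.01617583.
P(Urn I | evidence) = 0.0001875 / 0.01617583 ≈ 0.012.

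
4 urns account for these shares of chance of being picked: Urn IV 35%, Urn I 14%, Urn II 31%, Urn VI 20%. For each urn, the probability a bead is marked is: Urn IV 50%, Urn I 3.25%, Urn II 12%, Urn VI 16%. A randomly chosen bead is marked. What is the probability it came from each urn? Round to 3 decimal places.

By Bayes' rule, posterior ∝ prior × likelihood:
  Urn IV: 0.35 × 0.5 = 0.175
  Urn I: 0.14 × 0.0325 = 0.00455
  Urn II: 0.31 × 0.12 = 0.0372
  Urn VI: 0.2 × 0.16 = 0.032
Sum = 0.24875.
P(Urn IV | marked) = 0.175/0.24875 ≈ 0.704
P(Urn I | marked) = 0.00455/0.24875 ≈ 0.018
P(Urn II | marked) = 0.0372/0.24875 ≈ 0.150
P(Urn VI | marked) = 0.032/0.24875 ≈ 0.129
(Check: 0.704+0.018+0.150+0.129 = 1.001.)

Urn IV 0.704, Urn I 0.018, Urn II 0.150, Urn VI 0.129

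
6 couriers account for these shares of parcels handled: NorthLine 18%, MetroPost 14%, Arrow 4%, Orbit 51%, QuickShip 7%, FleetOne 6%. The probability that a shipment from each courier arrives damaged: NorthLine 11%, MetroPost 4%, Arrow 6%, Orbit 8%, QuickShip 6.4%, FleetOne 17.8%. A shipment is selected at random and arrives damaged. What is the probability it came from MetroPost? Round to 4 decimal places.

Compute prior × likelihood for every hypothesis:
  NorthLine: 0.18 × 0.11 = 0.0198
  MetroPost: 0.14 × 0.04 = 0.0056
  Arrow: 0.04 × 0.06 = 0.0024
  Orbit: 0.51 × 0.08 = 0.0408
  QuickShip: 0.07 × 0.064 = 0.00448
  FleetOne: 0.06 × 0.178 = 0.01068
Total = 0.08376.
P(MetroPost | evidence) = 0.0056 / 0.08376 ≈ 0.0669.

0.0669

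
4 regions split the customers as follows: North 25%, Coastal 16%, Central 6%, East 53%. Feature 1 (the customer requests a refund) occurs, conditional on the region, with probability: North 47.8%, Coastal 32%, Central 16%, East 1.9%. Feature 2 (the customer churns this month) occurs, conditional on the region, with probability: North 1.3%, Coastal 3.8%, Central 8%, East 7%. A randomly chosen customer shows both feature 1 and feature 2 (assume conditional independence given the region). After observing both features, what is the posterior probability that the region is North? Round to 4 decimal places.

0.3124

Prior × likelihood for each hypothesis:
  North: 0.25 × 0.478 × 0.013 = 0.0015535
  Coastal: 0.16 × 0.32 × 0.038 = 0.0019456
  Central: 0.06 × 0.16 × 0.08 = 0.000768
  East: 0.53 × 0.019 × 0.07 = 0.0007049
Normalizing constant = 0.004972.
P(North | evidence) = 0.0015535 / 0.004972 ≈ 0.3124.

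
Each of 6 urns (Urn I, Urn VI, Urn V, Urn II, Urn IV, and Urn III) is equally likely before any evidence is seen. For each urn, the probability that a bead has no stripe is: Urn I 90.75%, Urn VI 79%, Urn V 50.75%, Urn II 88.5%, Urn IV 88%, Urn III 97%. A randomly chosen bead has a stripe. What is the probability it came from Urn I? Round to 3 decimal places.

Taking complements, P(striped | each) = Urn I 0.0925, Urn VI 0.21, Urn V 0.4925, Urn II 0.115, Urn IV 0.12, Urn III 0.03.
With a uniform prior (1/6 each), posterior ∝ likelihood:
  Urn I: 0.0925
  Urn VI: 0.21
  Urn V: 0.4925
  Urn II: 0.115
  Urn IV: 0.12
  Urn III: 0.03
Sum = 1.06.
P(Urn I | evidence) = 0.0925 / 1.06 ≈ 0.087.

0.087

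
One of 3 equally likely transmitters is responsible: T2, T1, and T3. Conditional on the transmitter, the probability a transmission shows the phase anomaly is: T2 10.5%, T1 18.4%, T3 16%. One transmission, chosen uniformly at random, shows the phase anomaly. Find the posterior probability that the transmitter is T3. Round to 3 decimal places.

Since the prior is uniform, the posterior is proportional to the likelihood:
  T2: 0.105
  T1: 0.184
  T3: 0.16
Total = 0.449.
P(T3 | evidence) = 0.16 / 0.449 ≈ 0.356.

0.356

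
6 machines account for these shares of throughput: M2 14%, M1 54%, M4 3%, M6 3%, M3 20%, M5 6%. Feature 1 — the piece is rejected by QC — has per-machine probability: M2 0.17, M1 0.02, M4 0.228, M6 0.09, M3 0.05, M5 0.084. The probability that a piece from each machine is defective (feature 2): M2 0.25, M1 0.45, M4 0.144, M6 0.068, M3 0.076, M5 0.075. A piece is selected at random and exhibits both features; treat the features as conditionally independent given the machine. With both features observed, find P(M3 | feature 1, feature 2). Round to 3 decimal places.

0.058

Prior × likelihood for each hypothesis:
  M2: 0.14 × 0.17 × 0.25 = 0.00595
  M1: 0.54 × 0.02 × 0.45 = 0.00486
  M4: 0.03 × 0.228 × 0.144 = 0.00098496
  M6: 0.03 × 0.09 × 0.068 = 0.0001836
  M3: 0.2 × 0.05 × 0.076 = 0.00076
  M5: 0.06 × 0.084 × 0.075 = 0.000378
Normalizing constant = 0.01311656.
P(M3 | evidence) = 0.00076 / 0.01311656 ≈ 0.058.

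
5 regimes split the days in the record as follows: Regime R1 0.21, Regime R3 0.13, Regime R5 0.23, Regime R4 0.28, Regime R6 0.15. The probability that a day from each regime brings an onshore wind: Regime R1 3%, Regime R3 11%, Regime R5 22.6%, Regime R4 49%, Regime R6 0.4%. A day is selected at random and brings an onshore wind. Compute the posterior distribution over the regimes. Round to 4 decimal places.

Unnormalized posteriors (prior × likelihood):
  Regime R1: 0.21 × 0.03 = 0.0063
  Regime R3: 0.13 × 0.11 = 0.0143
  Regime R5: 0.23 × 0.226 = 0.05198
  Regime R4: 0.28 × 0.49 = 0.1372
  Regime R6: 0.15 × 0.004 = 0.0006
Sum = 0.21038.
P(Regime R1 | onshore) = 0.0063/0.21038 ≈ 0.0299
P(Regime R3 | onshore) = 0.0143/0.21038 ≈ 0.0680
P(Regime R5 | onshore) = 0.05198/0.21038 ≈ 0.2471
P(Regime R4 | onshore) = 0.1372/0.21038 ≈ 0.6522
P(Regime R6 | onshore) = 0.0006/0.21038 ≈ 0.0029
(Check: 0.0299+0.0680+0.2471+0.6522+0.0029 = 1.0001.)

Regime R1 0.0299, Regime R3 0.0680, Regime R5 0.2471, Regime R4 0.6522, Regime R6 0.0029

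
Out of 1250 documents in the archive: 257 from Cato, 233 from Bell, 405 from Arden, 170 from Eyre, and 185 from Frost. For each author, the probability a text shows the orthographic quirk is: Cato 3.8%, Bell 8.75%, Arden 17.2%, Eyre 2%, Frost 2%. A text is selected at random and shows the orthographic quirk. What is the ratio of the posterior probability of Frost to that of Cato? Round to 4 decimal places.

Prior × likelihood for each hypothesis:
  Cato: 0.2056 × 0.038 = 0.0078128
  Bell: 0.1864 × 0.0875 = 0.01631
  Arden: 0.324 × 0.172 = 0.055728
  Eyre: 0.136 × 0.02 = 0.00272
  Frost: 0.148 × 0.02 = 0.00296
Total = 0.0855308.
The ratio is 0.00296 / 0.0078128 (the normalizer cancels) = 0.3789.

0.3789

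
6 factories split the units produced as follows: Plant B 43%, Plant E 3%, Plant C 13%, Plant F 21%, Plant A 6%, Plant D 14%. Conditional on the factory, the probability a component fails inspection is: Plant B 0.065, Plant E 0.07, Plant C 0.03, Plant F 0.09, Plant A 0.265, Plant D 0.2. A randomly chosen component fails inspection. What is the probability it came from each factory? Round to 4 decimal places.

Plant B 0.2889, Plant E 0.0217, Plant C 0.0403, Plant F 0.1953, Plant A 0.1643, Plant D 0.2894

Prior × likelihood for each hypothesis:
  Plant B: 0.43 × 0.065 = 0.02795
  Plant E: 0.03 × 0.07 = 0.0021
  Plant C: 0.13 × 0.03 = 0.0039
  Plant F: 0.21 × 0.09 = 0.0189
  Plant A: 0.06 × 0.265 = 0.0159
  Plant D: 0.14 × 0.2 = 0.028
Total = 0.09675.
P(Plant B | nonconforming) = 0.02795/0.09675 ≈ 0.2889
P(Plant E | nonconforming) = 0.0021/0.09675 ≈ 0.0217
P(Plant C | nonconforming) = 0.0039/0.09675 ≈ 0.0403
P(Plant F | nonconforming) = 0.0189/0.09675 ≈ 0.1953
P(Plant A | nonconforming) = 0.0159/0.09675 ≈ 0.1643
P(Plant D | nonconforming) = 0.028/0.09675 ≈ 0.2894
(Check: 0.2889+0.0217+0.0403+0.1953+0.1643+0.2894 = 0.9999.)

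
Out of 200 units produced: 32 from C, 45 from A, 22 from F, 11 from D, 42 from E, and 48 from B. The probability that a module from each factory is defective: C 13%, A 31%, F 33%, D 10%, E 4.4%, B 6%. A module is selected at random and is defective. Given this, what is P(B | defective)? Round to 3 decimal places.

Prior × likelihood for each hypothesis:
  C: 0.16 × 0.13 = 0.0208
  A: 0.225 × 0.31 = 0.06975
  F: 0.11 × 0.33 = 0.0363
  D: 0.055 × 0.1 = 0.0055
  E: 0.21 × 0.044 = 0.00924
  B: 0.24 × 0.06 = 0.0144
Sum = 0.15599.
P(B | evidence) = 0.0144 / 0.15599 ≈ 0.092.

0.092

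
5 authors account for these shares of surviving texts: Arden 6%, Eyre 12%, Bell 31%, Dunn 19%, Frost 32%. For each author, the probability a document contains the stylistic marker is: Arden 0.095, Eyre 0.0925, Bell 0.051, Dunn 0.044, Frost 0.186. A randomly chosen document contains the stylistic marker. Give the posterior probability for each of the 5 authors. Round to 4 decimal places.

By Bayes' rule, posterior ∝ prior × likelihood:
  Arden: 0.06 × 0.095 = 0.0057
  Eyre: 0.12 × 0.0925 = 0.0111
  Bell: 0.31 × 0.051 = 0.01581
  Dunn: 0.19 × 0.044 = 0.00836
  Frost: 0.32 × 0.186 = 0.05952
Sum = 0.10049.
P(Arden | marker) = 0.0057/0.10049 ≈ 0.0567
P(Eyre | marker) = 0.0111/0.10049 ≈ 0.1105
P(Bell | marker) = 0.01581/0.10049 ≈ 0.1573
P(Dunn | marker) = 0.00836/0.10049 ≈ 0.0832
P(Frost | marker) = 0.05952/0.10049 ≈ 0.5923

Arden 0.0567, Eyre 0.1105, Bell 0.1573, Dunn 0.0832, Frost 0.5923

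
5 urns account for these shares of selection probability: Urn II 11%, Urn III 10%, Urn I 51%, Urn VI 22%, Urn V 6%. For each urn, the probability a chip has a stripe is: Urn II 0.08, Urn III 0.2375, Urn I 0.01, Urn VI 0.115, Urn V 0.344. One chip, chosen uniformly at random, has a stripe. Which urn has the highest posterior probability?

Compute prior × likelihood for every hypothesis:
  Urn II: 0.11 × 0.08 = 0.0088
  Urn III: 0.1 × 0.2375 = 0.02375
  Urn I: 0.51 × 0.01 = 0.0051
  Urn VI: 0.22 × 0.115 = 0.0253
  Urn V: 0.06 × 0.344 = 0.02064
Normalizing constant = 0.08359.
Largest term belongs to Urn VI, so Urn VI is most probable.

Urn VI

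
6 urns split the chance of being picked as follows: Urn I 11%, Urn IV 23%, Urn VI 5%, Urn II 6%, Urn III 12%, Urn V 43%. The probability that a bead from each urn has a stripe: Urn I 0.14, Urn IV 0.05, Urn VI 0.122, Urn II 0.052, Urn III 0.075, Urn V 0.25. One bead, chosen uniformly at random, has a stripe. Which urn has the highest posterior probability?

Prior × likelihood for each hypothesis:
  Urn I: 0.11 × 0.14 = 0.0154
  Urn IV: 0.23 × 0.05 = 0.0115
  Urn VI: 0.05 × 0.122 = 0.0061
  Urn II: 0.06 × 0.052 = 0.00312
  Urn III: 0.12 × 0.075 = 0.009
  Urn V: 0.43 × 0.25 = 0.1075
Normalizing constant = 0.15262.
Largest term belongs to Urn V, so Urn V is most probable.

Urn V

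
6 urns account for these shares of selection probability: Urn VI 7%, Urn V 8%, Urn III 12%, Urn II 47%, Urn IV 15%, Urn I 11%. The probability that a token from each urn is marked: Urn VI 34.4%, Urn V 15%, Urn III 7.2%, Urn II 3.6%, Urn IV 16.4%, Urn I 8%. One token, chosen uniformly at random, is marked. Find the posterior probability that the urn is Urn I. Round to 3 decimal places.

0.093

Prior × likelihood for each hypothesis:
  Urn VI: 0.07 × 0.344 = 0.02408
  Urn V: 0.08 × 0.15 = 0.012
  Urn III: 0.12 × 0.072 = 0.00864
  Urn II: 0.47 × 0.036 = 0.01692
  Urn IV: 0.15 × 0.164 = 0.0246
  Urn I: 0.11 × 0.08 = 0.0088
Total = 0.09504.
P(Urn I | evidence) = 0.0088 / 0.09504 ≈ 0.093.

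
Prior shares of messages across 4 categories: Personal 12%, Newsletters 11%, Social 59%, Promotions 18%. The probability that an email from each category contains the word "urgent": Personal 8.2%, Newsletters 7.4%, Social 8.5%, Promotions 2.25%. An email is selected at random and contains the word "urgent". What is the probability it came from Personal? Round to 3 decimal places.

0.136

By Bayes' rule, posterior ∝ prior × likelihood:
  Personal: 0.12 × 0.082 = 0.00984
  Newsletters: 0.11 × 0.074 = 0.00814
  Social: 0.59 × 0.085 = 0.05015
  Promotions: 0.18 × 0.0225 = 0.00405
Sum = 0.07218.
P(Personal | evidence) = 0.00984 / 0.07218 ≈ 0.136.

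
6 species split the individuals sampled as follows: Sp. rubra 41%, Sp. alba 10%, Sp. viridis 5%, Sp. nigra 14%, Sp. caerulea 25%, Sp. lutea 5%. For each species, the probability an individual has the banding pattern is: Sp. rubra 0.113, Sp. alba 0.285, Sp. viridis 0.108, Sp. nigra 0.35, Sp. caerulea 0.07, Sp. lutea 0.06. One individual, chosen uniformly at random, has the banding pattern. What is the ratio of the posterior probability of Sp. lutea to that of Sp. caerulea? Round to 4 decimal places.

0.1714

Unnormalized posteriors (prior × likelihood):
  Sp. rubra: 0.41 × 0.113 = 0.04633
  Sp. alba: 0.1 × 0.285 = 0.0285
  Sp. viridis: 0.05 × 0.108 = 0.0054
  Sp. nigra: 0.14 × 0.35 = 0.049
  Sp. caerulea: 0.25 × 0.07 = 0.0175
  Sp. lutea: 0.05 × 0.06 = 0.003
Total = 0.14973.
The ratio is 0.003 / 0.0175 (the normalizer cancels) = 0.1714.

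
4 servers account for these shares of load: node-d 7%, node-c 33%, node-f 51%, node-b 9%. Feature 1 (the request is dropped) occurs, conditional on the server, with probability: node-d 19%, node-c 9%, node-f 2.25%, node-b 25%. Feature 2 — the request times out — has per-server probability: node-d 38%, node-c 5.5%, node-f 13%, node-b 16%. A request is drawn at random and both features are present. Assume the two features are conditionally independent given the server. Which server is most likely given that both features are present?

Compute prior × likelihood for every hypothesis:
  node-d: 0.07 × 0.19 × 0.38 = 0.005054
  node-c: 0.33 × 0.09 × 0.055 = 0.0016335
  node-f: 0.51 × 0.0225 × 0.13 = 0.00149175
  node-b: 0.09 × 0.25 × 0.16 = 0.0036
Total = 0.01177925.
Largest term belongs to node-d, so node-d is most probable.

node-d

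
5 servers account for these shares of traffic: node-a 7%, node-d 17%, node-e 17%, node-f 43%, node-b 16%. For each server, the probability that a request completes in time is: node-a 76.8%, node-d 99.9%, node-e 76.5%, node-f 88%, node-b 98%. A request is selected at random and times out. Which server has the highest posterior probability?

node-f

Taking complements, P(timeout | each) = node-a 0.232, node-d 0.001, node-e 0.235, node-f 0.12, node-b 0.02.
Unnormalized posteriors (prior × likelihood):
  node-a: 0.07 × 0.232 = 0.01624
  node-d: 0.17 × 0.001 = 0.00017
  node-e: 0.17 × 0.235 = 0.03995
  node-f: 0.43 × 0.12 = 0.0516
  node-b: 0.16 × 0.02 = 0.0032
Normalizing constant = 0.11116.
Largest term belongs to node-f, so node-f is most probable.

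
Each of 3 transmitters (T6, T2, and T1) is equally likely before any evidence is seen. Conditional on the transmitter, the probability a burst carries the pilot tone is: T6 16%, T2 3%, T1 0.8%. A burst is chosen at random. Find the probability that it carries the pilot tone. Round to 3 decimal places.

Since the prior is uniform, the posterior is proportional to the likelihood:
  T6: 0.16
  T2: 0.03
  T1: 0.008
P(pilot) = (1/3) × (0.16 + 0.03 + 0.008) = 0.198/3 ≈ 0.066.

0.066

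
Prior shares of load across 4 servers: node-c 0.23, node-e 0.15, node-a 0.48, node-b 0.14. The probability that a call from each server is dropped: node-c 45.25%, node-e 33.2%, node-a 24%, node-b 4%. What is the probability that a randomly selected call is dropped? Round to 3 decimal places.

0.275

Unnormalized posteriors (prior × likelihood):
  node-c: 0.23 × 0.4525 = 0.104075
  node-e: 0.15 × 0.332 = 0.0498
  node-a: 0.48 × 0.24 = 0.1152
  node-b: 0.14 × 0.04 = 0.0056
P(dropped) = 0.104075 + 0.0498 + 0.1152 + 0.0056 = 0.274675 → 0.275.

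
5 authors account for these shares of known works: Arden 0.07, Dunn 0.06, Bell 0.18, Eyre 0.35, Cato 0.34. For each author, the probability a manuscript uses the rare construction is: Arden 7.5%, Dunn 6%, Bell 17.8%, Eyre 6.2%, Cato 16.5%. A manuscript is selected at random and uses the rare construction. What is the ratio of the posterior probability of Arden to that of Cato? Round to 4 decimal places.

0.0936

Compute prior × likelihood for every hypothesis:
  Arden: 0.07 × 0.075 = 0.00525
  Dunn: 0.06 × 0.06 = 0.0036
  Bell: 0.18 × 0.178 = 0.03204
  Eyre: 0.35 × 0.062 = 0.0217
  Cato: 0.34 × 0.165 = 0.0561
Sum = 0.11869.
The ratio is 0.00525 / 0.0561 (the normalizer cancels) = 0.0936.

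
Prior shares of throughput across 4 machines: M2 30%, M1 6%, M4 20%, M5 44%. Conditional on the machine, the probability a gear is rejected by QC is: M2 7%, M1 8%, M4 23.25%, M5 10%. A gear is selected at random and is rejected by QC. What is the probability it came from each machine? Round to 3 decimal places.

By Bayes' rule, posterior ∝ prior × likelihood:
  M2: 0.3 × 0.07 = 0.021
  M1: 0.06 × 0.08 = 0.0048
  M4: 0.2 × 0.2325 = 0.0465
  M5: 0.44 × 0.1 = 0.044
Normalizing constant = 0.1163.
P(M2 | rejected) = 0.021/0.1163 ≈ 0.181
P(M1 | rejected) = 0.0048/0.1163 ≈ 0.041
P(M4 | rejected) = 0.0465/0.1163 ≈ 0.400
P(M5 | rejected) = 0.044/0.1163 ≈ 0.378

M2 0.181, M1 0.041, M4 0.400, M5 0.378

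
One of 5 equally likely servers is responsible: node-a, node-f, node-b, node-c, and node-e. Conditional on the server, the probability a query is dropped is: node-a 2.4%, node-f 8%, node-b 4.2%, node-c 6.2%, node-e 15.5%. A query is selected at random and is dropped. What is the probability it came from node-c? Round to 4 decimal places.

With a uniform prior (1/5 each), posterior ∝ likelihood:
  node-a: 0.024
  node-f: 0.08
  node-b: 0.042
  node-c: 0.062
  node-e: 0.155
Sum = 0.363.
P(node-c | evidence) = 0.062 / 0.363 ≈ 0.1708.

0.1708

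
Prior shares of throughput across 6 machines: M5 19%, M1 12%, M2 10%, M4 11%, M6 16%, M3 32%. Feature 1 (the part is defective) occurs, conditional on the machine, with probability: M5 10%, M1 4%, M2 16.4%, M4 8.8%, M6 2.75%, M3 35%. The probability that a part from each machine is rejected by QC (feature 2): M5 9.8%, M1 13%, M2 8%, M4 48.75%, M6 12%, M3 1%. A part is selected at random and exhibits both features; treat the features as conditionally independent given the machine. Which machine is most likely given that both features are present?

M4

Unnormalized posteriors (prior × likelihood):
  M5: 0.19 × 0.1 × 0.098 = 0.001862
  M1: 0.12 × 0.04 × 0.13 = 0.000624
  M2: 0.1 × 0.164 × 0.08 = 0.001312
  M4: 0.11 × 0.088 × 0.4875 = 0.004719
  M6: 0.16 × 0.0275 × 0.12 = 0.000528
  M3: 0.32 × 0.35 × 0.01 = 0.00112
Total = 0.010165.
Largest term belongs to M4, so M4 is most probable.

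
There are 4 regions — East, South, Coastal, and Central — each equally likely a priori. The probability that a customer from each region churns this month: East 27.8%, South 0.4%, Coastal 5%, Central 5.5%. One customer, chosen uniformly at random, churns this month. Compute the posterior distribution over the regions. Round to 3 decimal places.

East 0.718, South 0.010, Coastal 0.129, Central 0.142

With a uniform prior (1/4 each), posterior ∝ likelihood:
  East: 0.278
  South: 0.004
  Coastal: 0.05
  Central: 0.055
Normalizing constant = 0.387.
P(East | churn) = 0.278/0.387 ≈ 0.718
P(South | churn) = 0.004/0.387 ≈ 0.010
P(Coastal | churn) = 0.05/0.387 ≈ 0.129
P(Central | churn) = 0.055/0.387 ≈ 0.142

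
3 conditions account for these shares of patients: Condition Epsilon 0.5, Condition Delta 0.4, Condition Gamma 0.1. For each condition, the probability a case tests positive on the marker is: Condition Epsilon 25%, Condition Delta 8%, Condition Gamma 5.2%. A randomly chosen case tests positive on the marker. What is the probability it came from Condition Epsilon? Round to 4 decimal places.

0.7707

Prior × likelihood for each hypothesis:
  Condition Epsilon: 0.5 × 0.25 = 0.125
  Condition Delta: 0.4 × 0.08 = 0.032
  Condition Gamma: 0.1 × 0.052 = 0.0052
Total = 0.1622.
P(Condition Epsilon | evidence) = 0.125 / 0.1622 ≈ 0.7707.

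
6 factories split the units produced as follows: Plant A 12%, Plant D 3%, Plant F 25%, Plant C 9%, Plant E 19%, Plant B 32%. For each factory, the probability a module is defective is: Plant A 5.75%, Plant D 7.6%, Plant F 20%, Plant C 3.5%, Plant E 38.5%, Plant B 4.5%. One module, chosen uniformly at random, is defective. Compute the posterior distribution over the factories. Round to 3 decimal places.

Plant A 0.046, Plant D 0.015, Plant F 0.334, Plant C 0.021, Plant E 0.488, Plant B 0.096

Unnormalized posteriors (prior × likelihood):
  Plant A: 0.12 × 0.0575 = 0.0069
  Plant D: 0.03 × 0.076 = 0.00228
  Plant F: 0.25 × 0.2 = 0.05
  Plant C: 0.09 × 0.035 = 0.00315
  Plant E: 0.19 × 0.385 = 0.07315
  Plant B: 0.32 × 0.045 = 0.0144
Total = 0.14988.
P(Plant A | defective) = 0.0069/0.14988 ≈ 0.046
P(Plant D | defective) = 0.00228/0.14988 ≈ 0.015
P(Plant F | defective) = 0.05/0.14988 ≈ 0.334
P(Plant C | defective) = 0.00315/0.14988 ≈ 0.021
P(Plant E | defective) = 0.07315/0.14988 ≈ 0.488
P(Plant B | defective) = 0.0144/0.14988 ≈ 0.096
(Check: 0.046+0.015+0.334+0.021+0.488+0.096 = 1.000.)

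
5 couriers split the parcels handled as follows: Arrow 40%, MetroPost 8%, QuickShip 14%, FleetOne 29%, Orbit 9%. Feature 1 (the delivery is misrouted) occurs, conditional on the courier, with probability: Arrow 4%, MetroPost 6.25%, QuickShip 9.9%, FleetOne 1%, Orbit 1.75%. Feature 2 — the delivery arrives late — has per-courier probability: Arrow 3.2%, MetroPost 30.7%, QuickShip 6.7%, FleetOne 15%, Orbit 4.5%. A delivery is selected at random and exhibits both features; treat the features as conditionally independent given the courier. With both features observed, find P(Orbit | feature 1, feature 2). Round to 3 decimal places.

Prior × likelihood for each hypothesis:
  Arrow: 0.4 × 0.04 × 0.032 = 0.000512
  MetroPost: 0.08 × 0.0625 × 0.307 = 0.001535
  QuickShip: 0.14 × 0.099 × 0.067 = 0.00092862
  FleetOne: 0.29 × 0.01 × 0.15 = 0.000435
  Orbit: 0.09 × 0.0175 × 0.045 = 0.000070875
Normalizing constant = 0.003481495.
P(Orbit | evidence) = 0.000070875 / 0.003481495 ≈ 0.020.

0.020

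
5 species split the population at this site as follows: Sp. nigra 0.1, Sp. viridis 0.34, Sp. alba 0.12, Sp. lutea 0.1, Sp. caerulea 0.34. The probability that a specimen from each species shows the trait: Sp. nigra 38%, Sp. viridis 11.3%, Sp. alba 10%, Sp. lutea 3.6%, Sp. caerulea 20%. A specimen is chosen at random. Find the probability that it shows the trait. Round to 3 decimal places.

0.160

Compute prior × likelihood for every hypothesis:
  Sp. nigra: 0.1 × 0.38 = 0.038
  Sp. viridis: 0.34 × 0.113 = 0.03842
  Sp. alba: 0.12 × 0.1 = 0.012
  Sp. lutea: 0.1 × 0.036 = 0.0036
  Sp. caerulea: 0.34 × 0.2 = 0.068
P(trait) = 0.038 + 0.03842 + 0.012 + 0.0036 + 0.068 = 0.16002 → 0.160.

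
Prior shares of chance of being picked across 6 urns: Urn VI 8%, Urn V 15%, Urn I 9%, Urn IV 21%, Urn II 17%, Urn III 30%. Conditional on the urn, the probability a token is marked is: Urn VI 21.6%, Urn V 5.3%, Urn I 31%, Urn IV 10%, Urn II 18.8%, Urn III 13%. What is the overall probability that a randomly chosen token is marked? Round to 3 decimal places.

0.145

By Bayes' rule, posterior ∝ prior × likelihood:
  Urn VI: 0.08 × 0.216 = 0.01728
  Urn V: 0.15 × 0.053 = 0.00795
  Urn I: 0.09 × 0.31 = 0.0279
  Urn IV: 0.21 × 0.1 = 0.021
  Urn II: 0.17 × 0.188 = 0.03196
  Urn III: 0.3 × 0.13 = 0.039
P(marked) = 0.01728 + 0.00795 + 0.0279 + 0.021 + 0.03196 + 0.039 = 0.14509 → 0.145.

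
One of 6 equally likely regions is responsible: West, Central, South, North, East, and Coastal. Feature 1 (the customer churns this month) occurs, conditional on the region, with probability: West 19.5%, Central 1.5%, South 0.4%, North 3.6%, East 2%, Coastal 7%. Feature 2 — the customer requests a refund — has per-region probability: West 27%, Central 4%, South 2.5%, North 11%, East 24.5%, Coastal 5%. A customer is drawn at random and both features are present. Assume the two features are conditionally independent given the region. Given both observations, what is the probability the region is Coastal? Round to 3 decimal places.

0.053

Since the prior is uniform, the posterior is proportional to the likelihood:
  West: 0.195 × 0.27 = 0.05265
  Central: 0.015 × 0.04 = 0.0006
  South: 0.004 × 0.025 = 0.0001
  North: 0.036 × 0.11 = 0.00396
  East: 0.02 × 0.245 = 0.0049
  Coastal: 0.07 × 0.05 = 0.0035
Total = 0.06571.
P(Coastal | evidence) = 0.0035 / 0.06571 ≈ 0.053.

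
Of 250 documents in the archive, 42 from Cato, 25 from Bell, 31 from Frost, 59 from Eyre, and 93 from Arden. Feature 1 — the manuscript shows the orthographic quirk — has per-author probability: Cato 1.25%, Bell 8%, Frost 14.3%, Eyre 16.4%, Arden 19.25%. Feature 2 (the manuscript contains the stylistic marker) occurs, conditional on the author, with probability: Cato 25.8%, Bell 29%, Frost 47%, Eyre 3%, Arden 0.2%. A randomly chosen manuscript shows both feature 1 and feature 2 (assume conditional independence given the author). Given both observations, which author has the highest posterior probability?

Frost

By Bayes' rule, posterior ∝ prior × likelihood:
  Cato: 0.168 × 0.0125 × 0.258 = 0.0005418
  Bell: 0.1 × 0.08 × 0.29 = 0.00232
  Frost: 0.124 × 0.143 × 0.47 = 0.00833404
  Eyre: 0.236 × 0.164 × 0.03 = 0.00116112
  Arden: 0.372 × 0.1925 × 0.002 = 0.00014322
Normalizing constant = 0.01250018.
Largest term belongs to Frost, so Frost is most probable.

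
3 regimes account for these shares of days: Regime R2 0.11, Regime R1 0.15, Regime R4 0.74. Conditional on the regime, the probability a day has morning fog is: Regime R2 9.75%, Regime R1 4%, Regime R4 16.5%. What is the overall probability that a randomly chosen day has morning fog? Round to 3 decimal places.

Unnormalized posteriors (prior × likelihood):
  Regime R2: 0.11 × 0.0975 = 0.010725
  Regime R1: 0.15 × 0.04 = 0.006
  Regime R4: 0.74 × 0.165 = 0.1221
P(fog) = 0.010725 + 0.006 + 0.1221 = 0.138825 → 0.139.

0.139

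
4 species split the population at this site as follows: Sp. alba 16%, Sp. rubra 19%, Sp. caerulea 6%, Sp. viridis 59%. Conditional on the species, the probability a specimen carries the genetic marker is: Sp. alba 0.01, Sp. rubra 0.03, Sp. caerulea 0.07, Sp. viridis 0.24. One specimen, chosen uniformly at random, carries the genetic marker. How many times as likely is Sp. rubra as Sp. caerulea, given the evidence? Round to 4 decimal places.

1.3571

Compute prior × likelihood for every hypothesis:
  Sp. alba: 0.16 × 0.01 = 0.0016
  Sp. rubra: 0.19 × 0.03 = 0.0057
  Sp. caerulea: 0.06 × 0.07 = 0.0042
  Sp. viridis: 0.59 × 0.24 = 0.1416
Sum = 0.1531.
The ratio is 0.0057 / 0.0042 (the normalizer cancels) = 1.3571.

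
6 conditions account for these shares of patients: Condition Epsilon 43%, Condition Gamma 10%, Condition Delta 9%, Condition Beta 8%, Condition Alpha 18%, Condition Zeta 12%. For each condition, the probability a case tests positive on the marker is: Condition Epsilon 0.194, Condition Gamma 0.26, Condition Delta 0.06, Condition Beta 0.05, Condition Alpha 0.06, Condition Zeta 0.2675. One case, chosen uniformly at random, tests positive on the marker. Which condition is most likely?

Condition Epsilon

Compute prior × likelihood for every hypothesis:
  Condition Epsilon: 0.43 × 0.194 = 0.08342
  Condition Gamma: 0.1 × 0.26 = 0.026
  Condition Delta: 0.09 × 0.06 = 0.0054
  Condition Beta: 0.08 × 0.05 = 0.004
  Condition Alpha: 0.18 × 0.06 = 0.0108
  Condition Zeta: 0.12 × 0.2675 = 0.0321
Normalizing constant = 0.16172.
Largest term belongs to Condition Epsilon, so Condition Epsilon is most probable.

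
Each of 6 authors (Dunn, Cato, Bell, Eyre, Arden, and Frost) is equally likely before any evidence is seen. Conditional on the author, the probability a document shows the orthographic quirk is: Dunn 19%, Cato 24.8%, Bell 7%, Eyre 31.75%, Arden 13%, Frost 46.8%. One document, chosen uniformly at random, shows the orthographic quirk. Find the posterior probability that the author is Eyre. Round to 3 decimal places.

Since the prior is uniform, the posterior is proportional to the likelihood:
  Dunn: 0.19
  Cato: 0.248
  Bell: 0.07
  Eyre: 0.3175
  Arden: 0.13
  Frost: 0.468
Normalizing constant = 1.4235.
P(Eyre | evidence) = 0.3175 / 1.4235 ≈ 0.223.

0.223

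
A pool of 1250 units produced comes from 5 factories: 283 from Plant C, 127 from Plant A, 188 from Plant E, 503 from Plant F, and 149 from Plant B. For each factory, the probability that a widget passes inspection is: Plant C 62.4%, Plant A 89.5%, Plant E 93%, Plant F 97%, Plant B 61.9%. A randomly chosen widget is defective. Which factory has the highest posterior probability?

Taking complements, P(defective | each) = Plant C 0.376, Plant A 0.105, Plant E 0.07, Plant F 0.03, Plant B 0.381.
Unnormalized posteriors (prior × likelihood):
  Plant C: 0.2264 × 0.376 = 0.0851264
  Plant A: 0.1016 × 0.105 = 0.010668
  Plant E: 0.1504 × 0.07 = 0.010528
  Plant F: 0.4024 × 0.03 = 0.012072
  Plant B: 0.1192 × 0.381 = 0.0454152
Total = 0.1638096.
Largest term belongs to Plant C, so Plant C is most probable.

Plant C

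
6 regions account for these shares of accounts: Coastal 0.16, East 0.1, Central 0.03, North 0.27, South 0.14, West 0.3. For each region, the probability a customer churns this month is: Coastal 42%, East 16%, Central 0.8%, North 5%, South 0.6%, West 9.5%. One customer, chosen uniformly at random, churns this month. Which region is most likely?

Coastal

Unnormalized posteriors (prior × likelihood):
  Coastal: 0.16 × 0.42 = 0.0672
  East: 0.1 × 0.16 = 0.016
  Central: 0.03 × 0.008 = 0.00024
  North: 0.27 × 0.05 = 0.0135
  South: 0.14 × 0.006 = 0.00084
  West: 0.3 × 0.095 = 0.0285
Normalizing constant = 0.12628.
Largest term belongs to Coastal, so Coastal is most probable.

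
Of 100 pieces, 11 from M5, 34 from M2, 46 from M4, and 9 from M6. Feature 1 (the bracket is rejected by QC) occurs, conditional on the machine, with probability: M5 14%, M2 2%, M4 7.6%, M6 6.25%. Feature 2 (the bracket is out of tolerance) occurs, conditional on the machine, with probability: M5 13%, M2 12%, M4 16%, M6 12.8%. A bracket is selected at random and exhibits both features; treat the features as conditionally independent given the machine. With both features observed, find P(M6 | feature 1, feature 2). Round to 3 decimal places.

By Bayes' rule, posterior ∝ prior × likelihood:
  M5: 0.11 × 0.14 × 0.13 = 0.002002
  M2: 0.34 × 0.02 × 0.12 = 0.000816
  M4: 0.46 × 0.076 × 0.16 = 0.0055936
  M6: 0.09 × 0.0625 × 0.128 = 0.00072
Normalizing constant = 0.0091316.
P(M6 | evidence) = 0.00072 / 0.0091316 ≈ 0.079.

0.079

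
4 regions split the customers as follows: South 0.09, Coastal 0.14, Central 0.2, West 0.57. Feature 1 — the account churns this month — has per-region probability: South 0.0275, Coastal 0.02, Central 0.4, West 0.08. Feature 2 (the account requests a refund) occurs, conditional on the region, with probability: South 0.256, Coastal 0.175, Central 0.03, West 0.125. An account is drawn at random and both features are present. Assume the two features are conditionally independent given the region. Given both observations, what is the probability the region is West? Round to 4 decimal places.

0.6180

Compute prior × likelihood for every hypothesis:
  South: 0.09 × 0.0275 × 0.256 = 0.0006336
  Coastal: 0.14 × 0.02 × 0.175 = 0.00049
  Central: 0.2 × 0.4 × 0.03 = 0.0024
  West: 0.57 × 0.08 × 0.125 = 0.0057
Total = 0.0092236.
P(West | evidence) = 0.0057 / 0.0092236 ≈ 0.6180.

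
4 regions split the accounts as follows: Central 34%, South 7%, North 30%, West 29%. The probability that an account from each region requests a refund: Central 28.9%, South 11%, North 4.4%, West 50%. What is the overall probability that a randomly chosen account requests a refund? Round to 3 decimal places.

0.264

Unnormalized posteriors (prior × likelihood):
  Central: 0.34 × 0.289 = 0.09826
  South: 0.07 × 0.11 = 0.0077
  North: 0.3 × 0.044 = 0.0132
  West: 0.29 × 0.5 = 0.145
P(refund) = 0.09826 + 0.0077 + 0.0132 + 0.145 = 0.26416 → 0.264.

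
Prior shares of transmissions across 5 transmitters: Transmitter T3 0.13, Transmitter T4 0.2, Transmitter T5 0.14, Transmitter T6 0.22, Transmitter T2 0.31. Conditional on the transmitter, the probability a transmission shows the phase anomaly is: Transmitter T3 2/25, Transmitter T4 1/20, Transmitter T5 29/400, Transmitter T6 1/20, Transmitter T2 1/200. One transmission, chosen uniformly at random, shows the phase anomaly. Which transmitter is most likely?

Prior × likelihood for each hypothesis:
  Transmitter T3: 0.13 × 0.08 = 0.0104
  Transmitter T4: 0.2 × 0.05 = 0.01
  Transmitter T5: 0.14 × 0.0725 = 0.01015
  Transmitter T6: 0.22 × 0.05 = 0.011
  Transmitter T2: 0.31 × 0.005 = 0.00155
Sum = 0.0431.
Largest term belongs to Transmitter T6, so Transmitter T6 is most probable.

Transmitter T6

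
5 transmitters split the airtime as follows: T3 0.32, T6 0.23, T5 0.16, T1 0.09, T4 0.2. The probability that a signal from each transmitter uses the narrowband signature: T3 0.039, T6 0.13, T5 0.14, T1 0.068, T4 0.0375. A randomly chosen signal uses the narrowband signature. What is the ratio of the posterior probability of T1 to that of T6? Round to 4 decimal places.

Prior × likelihood for each hypothesis:
  T3: 0.32 × 0.039 = 0.01248
  T6: 0.23 × 0.13 = 0.0299
  T5: 0.16 × 0.14 = 0.0224
  T1: 0.09 × 0.068 = 0.00612
  T4: 0.2 × 0.0375 = 0.0075
Sum = 0.0784.
The ratio is 0.00612 / 0.0299 (the normalizer cancels) = 0.2047.

0.2047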